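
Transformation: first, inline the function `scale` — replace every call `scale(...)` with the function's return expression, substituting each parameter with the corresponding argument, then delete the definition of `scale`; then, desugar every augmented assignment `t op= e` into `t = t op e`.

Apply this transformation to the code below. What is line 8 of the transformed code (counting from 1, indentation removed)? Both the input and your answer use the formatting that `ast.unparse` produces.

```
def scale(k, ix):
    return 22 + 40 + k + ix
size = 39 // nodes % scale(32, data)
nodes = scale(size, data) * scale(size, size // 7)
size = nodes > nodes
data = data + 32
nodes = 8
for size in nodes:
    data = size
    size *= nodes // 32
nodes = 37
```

Transformed code:
size = 39 // nodes % (22 + 40 + 32 + data)
nodes = (22 + 40 + size + data) * (22 + 40 + size + size // 7)
size = nodes > nodes
data = data + 32
nodes = 8
for size in nodes:
    data = size
    size = size * (nodes // 32)
nodes = 37

size = size * (nodes // 32)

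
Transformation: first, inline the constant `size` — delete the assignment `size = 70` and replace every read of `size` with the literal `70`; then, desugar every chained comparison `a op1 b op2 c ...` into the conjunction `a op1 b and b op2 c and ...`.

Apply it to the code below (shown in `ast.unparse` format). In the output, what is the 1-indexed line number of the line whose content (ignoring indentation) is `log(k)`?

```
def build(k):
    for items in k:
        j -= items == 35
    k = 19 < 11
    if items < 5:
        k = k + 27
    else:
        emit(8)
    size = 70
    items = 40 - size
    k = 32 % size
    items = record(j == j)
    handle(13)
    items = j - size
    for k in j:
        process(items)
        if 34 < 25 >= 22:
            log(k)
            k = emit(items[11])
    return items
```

17

Transformed code:
def build(k):
    for items in k:
        j -= items == 35
    k = 19 < 11
    if items < 5:
        k = k + 27
    else:
        emit(8)
    items = 40 - 70
    k = 32 % 70
    items = record(j == j)
    handle(13)
    items = j - 70
    for k in j:
        process(items)
        if 34 < 25 and 25 >= 22:
            log(k)
            k = emit(items[11])
    return items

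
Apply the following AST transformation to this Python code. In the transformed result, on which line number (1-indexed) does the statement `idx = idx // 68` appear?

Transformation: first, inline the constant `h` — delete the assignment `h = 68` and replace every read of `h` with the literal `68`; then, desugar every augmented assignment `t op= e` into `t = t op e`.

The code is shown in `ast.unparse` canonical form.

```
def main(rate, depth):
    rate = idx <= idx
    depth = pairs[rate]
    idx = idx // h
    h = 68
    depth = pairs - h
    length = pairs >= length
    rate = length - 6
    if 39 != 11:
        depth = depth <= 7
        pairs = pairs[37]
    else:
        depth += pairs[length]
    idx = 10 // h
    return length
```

4

Transformed code:
def main(rate, depth):
    rate = idx <= idx
    depth = pairs[rate]
    idx = idx // 68
    depth = pairs - 68
    length = pairs >= length
    rate = length - 6
    if 39 != 11:
        depth = depth <= 7
        pairs = pairs[37]
    else:
        depth = depth + pairs[length]
    idx = 10 // 68
    return length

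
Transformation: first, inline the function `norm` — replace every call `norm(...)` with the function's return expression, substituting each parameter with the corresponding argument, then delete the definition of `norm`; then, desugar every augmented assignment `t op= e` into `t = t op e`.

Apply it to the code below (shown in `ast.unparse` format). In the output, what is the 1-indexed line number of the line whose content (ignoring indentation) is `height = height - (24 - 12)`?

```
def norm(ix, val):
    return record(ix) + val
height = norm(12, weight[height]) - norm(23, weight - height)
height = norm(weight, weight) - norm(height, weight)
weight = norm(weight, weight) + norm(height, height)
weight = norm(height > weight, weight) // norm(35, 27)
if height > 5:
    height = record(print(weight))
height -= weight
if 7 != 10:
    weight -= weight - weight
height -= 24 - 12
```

10

Transformed code:
height = record(12) + weight[height] - (record(23) + (weight - height))
height = record(weight) + weight - (record(height) + weight)
weight = record(weight) + weight + (record(height) + height)
weight = (record(height > weight) + weight) // (record(35) + 27)
if height > 5:
    height = record(print(weight))
height = height - weight
if 7 != 10:
    weight = weight - (weight - weight)
height = height - (24 - 12)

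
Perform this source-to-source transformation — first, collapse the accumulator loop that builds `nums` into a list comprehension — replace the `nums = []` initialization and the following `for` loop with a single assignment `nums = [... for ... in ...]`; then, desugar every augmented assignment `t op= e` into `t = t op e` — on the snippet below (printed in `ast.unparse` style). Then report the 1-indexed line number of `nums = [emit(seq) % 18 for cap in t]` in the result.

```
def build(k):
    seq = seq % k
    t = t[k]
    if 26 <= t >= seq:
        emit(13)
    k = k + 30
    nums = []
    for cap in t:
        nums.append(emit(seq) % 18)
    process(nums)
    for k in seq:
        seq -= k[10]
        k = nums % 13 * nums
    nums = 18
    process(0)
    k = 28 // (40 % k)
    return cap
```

7

Transformed code:
def build(k):
    seq = seq % k
    t = t[k]
    if 26 <= t >= seq:
        emit(13)
    k = k + 30
    nums = [emit(seq) % 18 for cap in t]
    process(nums)
    for k in seq:
        seq = seq - k[10]
        k = nums % 13 * nums
    nums = 18
    process(0)
    k = 28 // (40 % k)
    return cap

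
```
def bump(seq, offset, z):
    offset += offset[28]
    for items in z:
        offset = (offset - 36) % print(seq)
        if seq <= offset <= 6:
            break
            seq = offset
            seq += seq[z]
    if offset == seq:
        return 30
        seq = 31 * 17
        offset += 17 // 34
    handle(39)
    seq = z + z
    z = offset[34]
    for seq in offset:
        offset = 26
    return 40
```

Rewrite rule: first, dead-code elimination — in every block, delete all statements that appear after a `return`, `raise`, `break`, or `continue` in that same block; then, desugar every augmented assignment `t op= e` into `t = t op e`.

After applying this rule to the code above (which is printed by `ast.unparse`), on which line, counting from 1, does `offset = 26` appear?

Transformed code:
def bump(seq, offset, z):
    offset = offset + offset[28]
    for items in z:
        offset = (offset - 36) % print(seq)
        if seq <= offset <= 6:
            break
    if offset == seq:
        return 30
    handle(39)
    seq = z + z
    z = offset[34]
    for seq in offset:
        offset = 26
    return 40

13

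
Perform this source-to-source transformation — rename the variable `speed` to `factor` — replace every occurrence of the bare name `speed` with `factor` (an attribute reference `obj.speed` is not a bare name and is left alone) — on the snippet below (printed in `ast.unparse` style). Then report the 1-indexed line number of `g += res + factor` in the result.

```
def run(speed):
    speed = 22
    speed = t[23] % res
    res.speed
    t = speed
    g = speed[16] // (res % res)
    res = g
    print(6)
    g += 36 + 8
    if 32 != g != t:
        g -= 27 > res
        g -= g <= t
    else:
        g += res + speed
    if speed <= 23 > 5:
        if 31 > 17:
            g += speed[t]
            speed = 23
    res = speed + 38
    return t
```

14

Transformed code:
def run(factor):
    factor = 22
    factor = t[23] % res
    res.speed
    t = factor
    g = factor[16] // (res % res)
    res = g
    print(6)
    g += 36 + 8
    if 32 != g != t:
        g -= 27 > res
        g -= g <= t
    else:
        g += res + factor
    if factor <= 23 > 5:
        if 31 > 17:
            g += factor[t]
            factor = 23
    res = factor + 38
    return t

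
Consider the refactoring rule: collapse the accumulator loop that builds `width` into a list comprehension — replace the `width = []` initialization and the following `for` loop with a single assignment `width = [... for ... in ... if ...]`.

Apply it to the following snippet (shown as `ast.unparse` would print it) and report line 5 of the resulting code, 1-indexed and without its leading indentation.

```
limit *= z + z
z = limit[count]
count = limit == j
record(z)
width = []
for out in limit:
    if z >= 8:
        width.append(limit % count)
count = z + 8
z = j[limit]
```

width = [limit % count for out in limit if z >= 8]

Transformed code:
limit *= z + z
z = limit[count]
count = limit == j
record(z)
width = [limit % count for out in limit if z >= 8]
count = z + 8
z = j[limit]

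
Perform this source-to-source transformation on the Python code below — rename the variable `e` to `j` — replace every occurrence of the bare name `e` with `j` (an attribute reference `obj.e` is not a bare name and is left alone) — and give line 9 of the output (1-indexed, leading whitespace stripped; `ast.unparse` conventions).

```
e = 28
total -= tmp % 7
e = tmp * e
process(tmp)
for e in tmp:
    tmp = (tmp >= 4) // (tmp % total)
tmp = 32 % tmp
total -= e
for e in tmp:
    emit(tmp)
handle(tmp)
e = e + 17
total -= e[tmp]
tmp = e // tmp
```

Transformed code:
j = 28
total -= tmp % 7
j = tmp * j
process(tmp)
for j in tmp:
    tmp = (tmp >= 4) // (tmp % total)
tmp = 32 % tmp
total -= j
for j in tmp:
    emit(tmp)
handle(tmp)
j = j + 17
total -= j[tmp]
tmp = j // tmp

for j in tmp:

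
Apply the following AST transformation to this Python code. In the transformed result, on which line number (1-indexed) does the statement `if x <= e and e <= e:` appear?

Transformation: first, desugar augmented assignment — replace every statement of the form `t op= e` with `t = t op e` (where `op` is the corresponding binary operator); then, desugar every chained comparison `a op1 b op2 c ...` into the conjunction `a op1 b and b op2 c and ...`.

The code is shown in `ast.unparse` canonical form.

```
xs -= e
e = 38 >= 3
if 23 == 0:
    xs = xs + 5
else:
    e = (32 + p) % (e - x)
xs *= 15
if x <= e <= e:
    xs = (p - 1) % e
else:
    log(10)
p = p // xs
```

Transformed code:
xs = xs - e
e = 38 >= 3
if 23 == 0:
    xs = xs + 5
else:
    e = (32 + p) % (e - x)
xs = xs * 15
if x <= e and e <= e:
    xs = (p - 1) % e
else:
    log(10)
p = p // xs

8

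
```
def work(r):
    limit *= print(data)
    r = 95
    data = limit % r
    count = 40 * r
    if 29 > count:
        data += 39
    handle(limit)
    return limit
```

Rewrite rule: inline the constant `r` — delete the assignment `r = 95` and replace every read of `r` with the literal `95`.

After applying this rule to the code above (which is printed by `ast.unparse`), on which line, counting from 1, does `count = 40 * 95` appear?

Transformed code:
def work(r):
    limit *= print(data)
    data = limit % 95
    count = 40 * 95
    if 29 > count:
        data += 39
    handle(limit)
    return limit

4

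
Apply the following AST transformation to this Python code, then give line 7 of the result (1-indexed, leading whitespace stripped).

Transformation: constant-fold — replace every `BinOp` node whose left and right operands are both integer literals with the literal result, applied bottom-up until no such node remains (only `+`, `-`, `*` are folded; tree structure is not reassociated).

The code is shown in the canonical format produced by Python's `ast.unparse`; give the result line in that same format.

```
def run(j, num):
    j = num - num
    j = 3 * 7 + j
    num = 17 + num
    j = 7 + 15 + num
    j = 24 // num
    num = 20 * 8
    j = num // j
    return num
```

Transformed code:
def run(j, num):
    j = num - num
    j = 21 + j
    num = 17 + num
    j = 22 + num
    j = 24 // num
    num = 160
    j = num // j
    return num

num = 160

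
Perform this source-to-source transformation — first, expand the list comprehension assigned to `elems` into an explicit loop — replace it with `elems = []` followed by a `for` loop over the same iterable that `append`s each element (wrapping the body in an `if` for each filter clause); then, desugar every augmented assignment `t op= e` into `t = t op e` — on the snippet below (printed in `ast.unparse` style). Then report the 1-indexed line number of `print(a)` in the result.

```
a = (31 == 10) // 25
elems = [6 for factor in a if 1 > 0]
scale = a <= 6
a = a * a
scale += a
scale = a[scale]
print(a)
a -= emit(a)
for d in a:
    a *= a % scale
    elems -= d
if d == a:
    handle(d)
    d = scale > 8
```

Transformed code:
a = (31 == 10) // 25
elems = []
for factor in a:
    if 1 > 0:
        elems.append(6)
scale = a <= 6
a = a * a
scale = scale + a
scale = a[scale]
print(a)
a = a - emit(a)
for d in a:
    a = a * (a % scale)
    elems = elems - d
if d == a:
    handle(d)
    d = scale > 8

10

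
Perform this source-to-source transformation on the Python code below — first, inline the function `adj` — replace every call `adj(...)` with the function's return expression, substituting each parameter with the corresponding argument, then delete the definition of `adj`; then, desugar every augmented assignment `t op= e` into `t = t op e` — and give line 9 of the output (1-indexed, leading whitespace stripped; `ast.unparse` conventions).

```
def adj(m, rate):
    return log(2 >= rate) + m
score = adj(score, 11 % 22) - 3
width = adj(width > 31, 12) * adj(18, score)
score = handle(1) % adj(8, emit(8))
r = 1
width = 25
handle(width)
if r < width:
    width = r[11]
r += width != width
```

Transformed code:
score = log(2 >= 11 % 22) + score - 3
width = (log(2 >= 12) + (width > 31)) * (log(2 >= score) + 18)
score = handle(1) % (log(2 >= emit(8)) + 8)
r = 1
width = 25
handle(width)
if r < width:
    width = r[11]
r = r + (width != width)

r = r + (width != width)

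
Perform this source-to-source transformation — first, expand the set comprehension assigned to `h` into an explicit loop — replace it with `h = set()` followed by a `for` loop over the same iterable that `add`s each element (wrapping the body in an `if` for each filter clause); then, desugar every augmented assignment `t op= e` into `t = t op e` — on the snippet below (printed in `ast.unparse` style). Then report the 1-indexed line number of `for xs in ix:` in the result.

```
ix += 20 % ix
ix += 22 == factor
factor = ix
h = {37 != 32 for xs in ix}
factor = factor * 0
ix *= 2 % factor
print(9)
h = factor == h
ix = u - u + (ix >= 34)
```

5

Transformed code:
ix = ix + 20 % ix
ix = ix + (22 == factor)
factor = ix
h = set()
for xs in ix:
    h.add(37 != 32)
factor = factor * 0
ix = ix * (2 % factor)
print(9)
h = factor == h
ix = u - u + (ix >= 34)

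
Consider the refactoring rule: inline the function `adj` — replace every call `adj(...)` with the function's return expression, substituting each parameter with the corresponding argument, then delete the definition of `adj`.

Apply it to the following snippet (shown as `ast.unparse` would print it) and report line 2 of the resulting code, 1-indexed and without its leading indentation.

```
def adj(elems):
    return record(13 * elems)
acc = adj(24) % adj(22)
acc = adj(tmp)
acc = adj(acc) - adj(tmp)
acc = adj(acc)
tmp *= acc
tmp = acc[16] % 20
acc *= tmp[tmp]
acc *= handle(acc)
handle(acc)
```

acc = record(13 * tmp)

Transformed code:
acc = record(13 * 24) % record(13 * 22)
acc = record(13 * tmp)
acc = record(13 * acc) - record(13 * tmp)
acc = record(13 * acc)
tmp *= acc
tmp = acc[16] % 20
acc *= tmp[tmp]
acc *= handle(acc)
handle(acc)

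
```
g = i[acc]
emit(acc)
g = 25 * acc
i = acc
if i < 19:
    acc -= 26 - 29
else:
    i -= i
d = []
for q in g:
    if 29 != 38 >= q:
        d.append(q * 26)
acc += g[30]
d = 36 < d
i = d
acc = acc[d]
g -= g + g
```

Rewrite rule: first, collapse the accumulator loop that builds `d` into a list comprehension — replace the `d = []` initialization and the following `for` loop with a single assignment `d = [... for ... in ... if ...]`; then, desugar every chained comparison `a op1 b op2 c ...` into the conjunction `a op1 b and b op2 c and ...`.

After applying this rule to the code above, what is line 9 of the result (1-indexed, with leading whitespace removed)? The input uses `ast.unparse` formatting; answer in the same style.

d = [q * 26 for q in g if 29 != 38 and 38 >= q]

Transformed code:
g = i[acc]
emit(acc)
g = 25 * acc
i = acc
if i < 19:
    acc -= 26 - 29
else:
    i -= i
d = [q * 26 for q in g if 29 != 38 and 38 >= q]
acc += g[30]
d = 36 < d
i = d
acc = acc[d]
g -= g + g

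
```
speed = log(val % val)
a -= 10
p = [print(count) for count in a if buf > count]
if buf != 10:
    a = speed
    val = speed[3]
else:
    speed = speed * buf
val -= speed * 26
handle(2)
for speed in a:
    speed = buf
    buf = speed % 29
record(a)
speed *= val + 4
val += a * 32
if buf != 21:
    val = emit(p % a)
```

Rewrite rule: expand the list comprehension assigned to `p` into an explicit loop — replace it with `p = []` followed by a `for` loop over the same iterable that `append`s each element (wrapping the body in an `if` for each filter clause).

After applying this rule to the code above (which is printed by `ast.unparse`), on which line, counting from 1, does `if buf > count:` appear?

Transformed code:
speed = log(val % val)
a -= 10
p = []
for count in a:
    if buf > count:
        p.append(print(count))
if buf != 10:
    a = speed
    val = speed[3]
else:
    speed = speed * buf
val -= speed * 26
handle(2)
for speed in a:
    speed = buf
    buf = speed % 29
record(a)
speed *= val + 4
val += a * 32
if buf != 21:
    val = emit(p % a)

5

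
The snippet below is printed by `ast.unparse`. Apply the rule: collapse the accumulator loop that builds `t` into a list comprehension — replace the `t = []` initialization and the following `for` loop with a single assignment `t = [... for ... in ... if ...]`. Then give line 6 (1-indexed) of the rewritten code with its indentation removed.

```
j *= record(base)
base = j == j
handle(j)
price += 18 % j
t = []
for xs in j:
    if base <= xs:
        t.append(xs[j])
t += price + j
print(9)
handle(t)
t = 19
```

t += price + j

Transformed code:
j *= record(base)
base = j == j
handle(j)
price += 18 % j
t = [xs[j] for xs in j if base <= xs]
t += price + j
print(9)
handle(t)
t = 19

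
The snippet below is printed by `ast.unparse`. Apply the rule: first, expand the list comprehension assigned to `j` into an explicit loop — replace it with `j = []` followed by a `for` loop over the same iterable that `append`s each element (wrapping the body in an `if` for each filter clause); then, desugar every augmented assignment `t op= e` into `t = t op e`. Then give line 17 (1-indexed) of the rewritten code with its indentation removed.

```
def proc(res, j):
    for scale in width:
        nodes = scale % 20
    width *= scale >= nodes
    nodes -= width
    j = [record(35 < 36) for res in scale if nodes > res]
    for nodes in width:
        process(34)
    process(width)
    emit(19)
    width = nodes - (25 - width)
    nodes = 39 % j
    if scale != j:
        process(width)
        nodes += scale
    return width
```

Transformed code:
def proc(res, j):
    for scale in width:
        nodes = scale % 20
    width = width * (scale >= nodes)
    nodes = nodes - width
    j = []
    for res in scale:
        if nodes > res:
            j.append(record(35 < 36))
    for nodes in width:
        process(34)
    process(width)
    emit(19)
    width = nodes - (25 - width)
    nodes = 39 % j
    if scale != j:
        process(width)
        nodes = nodes + scale
    return width

process(width)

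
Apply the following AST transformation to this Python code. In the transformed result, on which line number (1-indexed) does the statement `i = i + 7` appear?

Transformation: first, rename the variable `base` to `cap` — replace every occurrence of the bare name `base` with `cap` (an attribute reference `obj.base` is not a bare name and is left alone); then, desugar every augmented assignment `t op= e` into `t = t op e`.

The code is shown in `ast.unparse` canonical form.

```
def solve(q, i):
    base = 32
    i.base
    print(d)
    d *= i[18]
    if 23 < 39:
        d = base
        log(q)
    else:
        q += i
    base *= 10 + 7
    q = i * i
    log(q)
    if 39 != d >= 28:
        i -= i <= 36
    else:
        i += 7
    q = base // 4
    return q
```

17

Transformed code:
def solve(q, i):
    cap = 32
    i.base
    print(d)
    d = d * i[18]
    if 23 < 39:
        d = cap
        log(q)
    else:
        q = q + i
    cap = cap * (10 + 7)
    q = i * i
    log(q)
    if 39 != d >= 28:
        i = i - (i <= 36)
    else:
        i = i + 7
    q = cap // 4
    return q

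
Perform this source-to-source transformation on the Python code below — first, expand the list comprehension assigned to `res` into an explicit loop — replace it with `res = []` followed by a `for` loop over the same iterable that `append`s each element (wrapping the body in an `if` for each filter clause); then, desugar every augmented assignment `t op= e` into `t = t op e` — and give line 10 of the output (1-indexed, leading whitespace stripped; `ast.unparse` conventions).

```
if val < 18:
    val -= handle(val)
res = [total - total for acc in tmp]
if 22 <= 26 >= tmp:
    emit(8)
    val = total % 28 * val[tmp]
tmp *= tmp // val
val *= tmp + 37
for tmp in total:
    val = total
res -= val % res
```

val = val * (tmp + 37)

Transformed code:
if val < 18:
    val = val - handle(val)
res = []
for acc in tmp:
    res.append(total - total)
if 22 <= 26 >= tmp:
    emit(8)
    val = total % 28 * val[tmp]
tmp = tmp * (tmp // val)
val = val * (tmp + 37)
for tmp in total:
    val = total
res = res - val % res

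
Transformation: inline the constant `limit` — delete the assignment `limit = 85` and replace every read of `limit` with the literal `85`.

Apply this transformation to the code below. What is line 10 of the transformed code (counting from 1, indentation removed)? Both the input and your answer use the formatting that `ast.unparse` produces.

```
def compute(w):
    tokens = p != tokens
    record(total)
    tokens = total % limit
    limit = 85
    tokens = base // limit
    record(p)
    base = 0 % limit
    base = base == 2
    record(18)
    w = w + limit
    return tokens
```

Transformed code:
def compute(w):
    tokens = p != tokens
    record(total)
    tokens = total % 85
    tokens = base // 85
    record(p)
    base = 0 % 85
    base = base == 2
    record(18)
    w = w + 85
    return tokens

w = w + 85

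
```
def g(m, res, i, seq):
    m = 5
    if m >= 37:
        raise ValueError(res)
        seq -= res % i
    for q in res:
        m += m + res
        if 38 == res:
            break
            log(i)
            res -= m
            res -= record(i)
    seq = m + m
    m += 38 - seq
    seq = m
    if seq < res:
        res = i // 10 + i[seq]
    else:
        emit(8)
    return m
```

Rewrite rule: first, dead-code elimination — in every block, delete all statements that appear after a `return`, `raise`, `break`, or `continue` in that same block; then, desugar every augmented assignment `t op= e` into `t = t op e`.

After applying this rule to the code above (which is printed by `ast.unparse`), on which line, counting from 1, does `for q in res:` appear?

5

Transformed code:
def g(m, res, i, seq):
    m = 5
    if m >= 37:
        raise ValueError(res)
    for q in res:
        m = m + (m + res)
        if 38 == res:
            break
    seq = m + m
    m = m + (38 - seq)
    seq = m
    if seq < res:
        res = i // 10 + i[seq]
    else:
        emit(8)
    return m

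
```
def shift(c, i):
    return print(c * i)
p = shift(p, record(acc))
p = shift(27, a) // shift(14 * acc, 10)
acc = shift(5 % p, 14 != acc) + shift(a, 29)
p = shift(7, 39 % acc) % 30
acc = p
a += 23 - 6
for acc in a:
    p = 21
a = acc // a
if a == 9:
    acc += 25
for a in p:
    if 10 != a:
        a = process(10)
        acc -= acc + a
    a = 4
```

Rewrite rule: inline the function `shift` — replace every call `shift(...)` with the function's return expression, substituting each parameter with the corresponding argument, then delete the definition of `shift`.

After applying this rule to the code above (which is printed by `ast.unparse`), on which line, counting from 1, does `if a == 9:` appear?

10

Transformed code:
p = print(p * record(acc))
p = print(27 * a) // print(14 * acc * 10)
acc = print(5 % p * (14 != acc)) + print(a * 29)
p = print(7 * (39 % acc)) % 30
acc = p
a += 23 - 6
for acc in a:
    p = 21
a = acc // a
if a == 9:
    acc += 25
for a in p:
    if 10 != a:
        a = process(10)
        acc -= acc + a
    a = 4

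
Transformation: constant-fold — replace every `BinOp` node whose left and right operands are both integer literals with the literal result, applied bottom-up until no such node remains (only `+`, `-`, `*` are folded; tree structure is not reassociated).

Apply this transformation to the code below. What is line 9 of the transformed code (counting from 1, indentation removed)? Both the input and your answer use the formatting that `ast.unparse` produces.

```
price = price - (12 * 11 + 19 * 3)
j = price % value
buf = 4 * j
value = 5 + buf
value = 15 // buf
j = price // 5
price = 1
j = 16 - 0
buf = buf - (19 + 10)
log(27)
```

Transformed code:
price = price - 189
j = price % value
buf = 4 * j
value = 5 + buf
value = 15 // buf
j = price // 5
price = 1
j = 16
buf = buf - 29
log(27)

buf = buf - 29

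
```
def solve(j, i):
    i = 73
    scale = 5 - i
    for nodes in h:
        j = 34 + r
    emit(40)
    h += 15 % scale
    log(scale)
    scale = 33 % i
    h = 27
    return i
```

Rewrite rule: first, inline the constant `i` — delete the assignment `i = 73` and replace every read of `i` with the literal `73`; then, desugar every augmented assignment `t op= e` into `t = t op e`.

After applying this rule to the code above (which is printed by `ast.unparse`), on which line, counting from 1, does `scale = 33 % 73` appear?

Transformed code:
def solve(j, i):
    scale = 5 - 73
    for nodes in h:
        j = 34 + r
    emit(40)
    h = h + 15 % scale
    log(scale)
    scale = 33 % 73
    h = 27
    return 73

8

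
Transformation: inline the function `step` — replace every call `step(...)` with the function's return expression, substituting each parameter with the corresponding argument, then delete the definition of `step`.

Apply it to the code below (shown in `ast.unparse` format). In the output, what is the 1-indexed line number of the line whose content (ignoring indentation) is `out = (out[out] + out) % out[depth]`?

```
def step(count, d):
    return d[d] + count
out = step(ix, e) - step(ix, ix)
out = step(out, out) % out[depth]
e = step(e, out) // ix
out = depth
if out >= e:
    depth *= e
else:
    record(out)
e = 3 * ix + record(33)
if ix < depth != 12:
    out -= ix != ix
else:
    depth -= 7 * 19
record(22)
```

Transformed code:
out = e[e] + ix - (ix[ix] + ix)
out = (out[out] + out) % out[depth]
e = (out[out] + e) // ix
out = depth
if out >= e:
    depth *= e
else:
    record(out)
e = 3 * ix + record(33)
if ix < depth != 12:
    out -= ix != ix
else:
    depth -= 7 * 19
record(22)

2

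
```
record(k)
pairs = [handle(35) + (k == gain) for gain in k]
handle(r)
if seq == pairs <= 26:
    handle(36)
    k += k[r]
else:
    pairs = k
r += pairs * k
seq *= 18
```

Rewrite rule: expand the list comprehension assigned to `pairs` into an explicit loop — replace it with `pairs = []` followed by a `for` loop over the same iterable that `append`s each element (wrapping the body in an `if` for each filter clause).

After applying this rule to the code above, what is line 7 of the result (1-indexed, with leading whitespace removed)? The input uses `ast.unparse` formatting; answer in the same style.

Transformed code:
record(k)
pairs = []
for gain in k:
    pairs.append(handle(35) + (k == gain))
handle(r)
if seq == pairs <= 26:
    handle(36)
    k += k[r]
else:
    pairs = k
r += pairs * k
seq *= 18

handle(36)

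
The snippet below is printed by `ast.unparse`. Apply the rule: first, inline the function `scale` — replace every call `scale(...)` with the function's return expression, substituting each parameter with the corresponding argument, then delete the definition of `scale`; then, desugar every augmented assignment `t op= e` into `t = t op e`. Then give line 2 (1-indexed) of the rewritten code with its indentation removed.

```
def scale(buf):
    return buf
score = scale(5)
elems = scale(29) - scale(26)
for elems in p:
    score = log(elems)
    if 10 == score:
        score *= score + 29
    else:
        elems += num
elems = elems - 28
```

Transformed code:
score = 5
elems = 29 - 26
for elems in p:
    score = log(elems)
    if 10 == score:
        score = score * (score + 29)
    else:
        elems = elems + num
elems = elems - 28

elems = 29 - 26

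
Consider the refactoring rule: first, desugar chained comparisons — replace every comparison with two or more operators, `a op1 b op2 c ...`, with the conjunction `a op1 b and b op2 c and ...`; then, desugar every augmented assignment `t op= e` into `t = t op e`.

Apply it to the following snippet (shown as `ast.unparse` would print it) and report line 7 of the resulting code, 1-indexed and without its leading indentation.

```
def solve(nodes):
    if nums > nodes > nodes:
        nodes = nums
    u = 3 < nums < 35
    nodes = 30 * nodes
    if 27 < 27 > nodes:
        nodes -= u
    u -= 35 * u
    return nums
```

nodes = nodes - u

Transformed code:
def solve(nodes):
    if nums > nodes and nodes > nodes:
        nodes = nums
    u = 3 < nums and nums < 35
    nodes = 30 * nodes
    if 27 < 27 and 27 > nodes:
        nodes = nodes - u
    u = u - 35 * u
    return nums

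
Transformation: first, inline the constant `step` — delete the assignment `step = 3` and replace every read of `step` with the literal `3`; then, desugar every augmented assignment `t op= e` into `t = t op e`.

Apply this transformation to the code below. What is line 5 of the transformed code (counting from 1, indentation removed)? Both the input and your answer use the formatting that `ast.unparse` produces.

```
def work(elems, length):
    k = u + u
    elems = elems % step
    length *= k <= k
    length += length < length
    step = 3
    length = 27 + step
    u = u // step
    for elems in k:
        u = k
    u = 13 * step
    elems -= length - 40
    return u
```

Transformed code:
def work(elems, length):
    k = u + u
    elems = elems % 3
    length = length * (k <= k)
    length = length + (length < length)
    length = 27 + 3
    u = u // 3
    for elems in k:
        u = k
    u = 13 * 3
    elems = elems - (length - 40)
    return u

length = length + (length < length)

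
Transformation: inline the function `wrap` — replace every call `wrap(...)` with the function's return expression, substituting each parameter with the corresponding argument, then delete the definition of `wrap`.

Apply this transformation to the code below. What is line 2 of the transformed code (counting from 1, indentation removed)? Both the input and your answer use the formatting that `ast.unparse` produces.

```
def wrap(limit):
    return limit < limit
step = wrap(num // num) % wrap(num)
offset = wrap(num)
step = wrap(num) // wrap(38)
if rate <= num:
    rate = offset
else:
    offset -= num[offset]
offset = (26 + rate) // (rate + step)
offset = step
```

offset = num < num

Transformed code:
step = (num // num < num // num) % (num < num)
offset = num < num
step = (num < num) // (38 < 38)
if rate <= num:
    rate = offset
else:
    offset -= num[offset]
offset = (26 + rate) // (rate + step)
offset = step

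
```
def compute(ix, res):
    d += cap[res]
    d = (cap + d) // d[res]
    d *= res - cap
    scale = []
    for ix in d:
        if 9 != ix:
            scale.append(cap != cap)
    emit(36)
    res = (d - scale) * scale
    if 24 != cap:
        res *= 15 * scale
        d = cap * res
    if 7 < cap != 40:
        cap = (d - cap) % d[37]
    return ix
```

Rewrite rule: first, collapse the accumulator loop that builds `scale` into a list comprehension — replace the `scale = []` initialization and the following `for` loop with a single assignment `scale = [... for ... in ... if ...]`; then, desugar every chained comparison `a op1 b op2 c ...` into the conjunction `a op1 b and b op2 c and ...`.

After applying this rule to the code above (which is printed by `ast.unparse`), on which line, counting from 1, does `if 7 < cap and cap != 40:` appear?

Transformed code:
def compute(ix, res):
    d += cap[res]
    d = (cap + d) // d[res]
    d *= res - cap
    scale = [cap != cap for ix in d if 9 != ix]
    emit(36)
    res = (d - scale) * scale
    if 24 != cap:
        res *= 15 * scale
        d = cap * res
    if 7 < cap and cap != 40:
        cap = (d - cap) % d[37]
    return ix

11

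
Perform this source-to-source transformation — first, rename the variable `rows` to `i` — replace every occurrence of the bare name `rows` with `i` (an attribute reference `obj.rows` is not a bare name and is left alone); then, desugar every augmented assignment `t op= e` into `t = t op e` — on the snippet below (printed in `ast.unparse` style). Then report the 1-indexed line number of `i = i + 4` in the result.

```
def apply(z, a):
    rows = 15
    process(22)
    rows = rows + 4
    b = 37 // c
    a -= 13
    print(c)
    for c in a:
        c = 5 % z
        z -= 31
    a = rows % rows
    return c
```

4

Transformed code:
def apply(z, a):
    i = 15
    process(22)
    i = i + 4
    b = 37 // c
    a = a - 13
    print(c)
    for c in a:
        c = 5 % z
        z = z - 31
    a = i % i
    return c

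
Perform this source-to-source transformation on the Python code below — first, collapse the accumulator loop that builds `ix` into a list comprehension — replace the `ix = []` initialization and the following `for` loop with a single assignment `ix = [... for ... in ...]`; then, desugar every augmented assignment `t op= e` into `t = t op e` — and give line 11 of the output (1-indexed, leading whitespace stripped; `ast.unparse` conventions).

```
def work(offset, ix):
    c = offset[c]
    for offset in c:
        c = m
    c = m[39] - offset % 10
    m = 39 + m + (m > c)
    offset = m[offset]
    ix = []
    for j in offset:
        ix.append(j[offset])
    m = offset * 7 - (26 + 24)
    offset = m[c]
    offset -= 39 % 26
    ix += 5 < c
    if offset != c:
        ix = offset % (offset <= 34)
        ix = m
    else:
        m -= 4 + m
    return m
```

Transformed code:
def work(offset, ix):
    c = offset[c]
    for offset in c:
        c = m
    c = m[39] - offset % 10
    m = 39 + m + (m > c)
    offset = m[offset]
    ix = [j[offset] for j in offset]
    m = offset * 7 - (26 + 24)
    offset = m[c]
    offset = offset - 39 % 26
    ix = ix + (5 < c)
    if offset != c:
        ix = offset % (offset <= 34)
        ix = m
    else:
        m = m - (4 + m)
    return m

offset = offset - 39 % 26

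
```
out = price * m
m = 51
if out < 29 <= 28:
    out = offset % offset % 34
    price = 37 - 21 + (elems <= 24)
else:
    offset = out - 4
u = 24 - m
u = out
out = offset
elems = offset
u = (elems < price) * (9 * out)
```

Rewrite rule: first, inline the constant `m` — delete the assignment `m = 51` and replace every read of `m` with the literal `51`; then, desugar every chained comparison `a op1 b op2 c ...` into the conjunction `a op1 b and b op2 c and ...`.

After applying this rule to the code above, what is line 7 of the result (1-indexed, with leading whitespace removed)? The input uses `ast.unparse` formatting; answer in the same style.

u = 24 - 51

Transformed code:
out = price * 51
if out < 29 and 29 <= 28:
    out = offset % offset % 34
    price = 37 - 21 + (elems <= 24)
else:
    offset = out - 4
u = 24 - 51
u = out
out = offset
elems = offset
u = (elems < price) * (9 * out)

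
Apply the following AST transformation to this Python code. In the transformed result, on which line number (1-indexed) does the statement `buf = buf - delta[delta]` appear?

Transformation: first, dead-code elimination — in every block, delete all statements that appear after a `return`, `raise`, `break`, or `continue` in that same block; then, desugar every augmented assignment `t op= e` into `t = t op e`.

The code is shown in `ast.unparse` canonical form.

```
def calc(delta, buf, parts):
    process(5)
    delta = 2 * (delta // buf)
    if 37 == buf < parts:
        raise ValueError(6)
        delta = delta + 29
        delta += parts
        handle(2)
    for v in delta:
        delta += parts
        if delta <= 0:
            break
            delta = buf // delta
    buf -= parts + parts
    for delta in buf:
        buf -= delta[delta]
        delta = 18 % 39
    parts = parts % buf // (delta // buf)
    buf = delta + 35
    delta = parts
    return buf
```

Transformed code:
def calc(delta, buf, parts):
    process(5)
    delta = 2 * (delta // buf)
    if 37 == buf < parts:
        raise ValueError(6)
    for v in delta:
        delta = delta + parts
        if delta <= 0:
            break
    buf = buf - (parts + parts)
    for delta in buf:
        buf = buf - delta[delta]
        delta = 18 % 39
    parts = parts % buf // (delta // buf)
    buf = delta + 35
    delta = parts
    return buf

12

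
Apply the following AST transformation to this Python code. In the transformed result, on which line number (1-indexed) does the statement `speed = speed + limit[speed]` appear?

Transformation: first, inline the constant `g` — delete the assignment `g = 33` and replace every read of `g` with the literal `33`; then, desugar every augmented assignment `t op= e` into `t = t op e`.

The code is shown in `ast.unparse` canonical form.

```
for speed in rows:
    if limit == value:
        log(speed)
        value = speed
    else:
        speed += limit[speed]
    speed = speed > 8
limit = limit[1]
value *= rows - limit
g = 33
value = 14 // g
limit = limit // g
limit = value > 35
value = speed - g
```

6

Transformed code:
for speed in rows:
    if limit == value:
        log(speed)
        value = speed
    else:
        speed = speed + limit[speed]
    speed = speed > 8
limit = limit[1]
value = value * (rows - limit)
value = 14 // 33
limit = limit // 33
limit = value > 35
value = speed - 33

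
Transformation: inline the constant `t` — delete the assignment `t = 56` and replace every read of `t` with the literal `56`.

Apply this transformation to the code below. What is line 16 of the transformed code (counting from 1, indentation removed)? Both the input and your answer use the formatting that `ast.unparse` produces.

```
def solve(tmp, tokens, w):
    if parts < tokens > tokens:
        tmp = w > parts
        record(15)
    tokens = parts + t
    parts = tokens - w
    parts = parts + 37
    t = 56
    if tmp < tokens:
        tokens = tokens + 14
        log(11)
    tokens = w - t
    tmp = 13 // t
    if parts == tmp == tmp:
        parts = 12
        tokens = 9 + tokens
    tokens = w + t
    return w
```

tokens = w + 56

Transformed code:
def solve(tmp, tokens, w):
    if parts < tokens > tokens:
        tmp = w > parts
        record(15)
    tokens = parts + 56
    parts = tokens - w
    parts = parts + 37
    if tmp < tokens:
        tokens = tokens + 14
        log(11)
    tokens = w - 56
    tmp = 13 // 56
    if parts == tmp == tmp:
        parts = 12
        tokens = 9 + tokens
    tokens = w + 56
    return w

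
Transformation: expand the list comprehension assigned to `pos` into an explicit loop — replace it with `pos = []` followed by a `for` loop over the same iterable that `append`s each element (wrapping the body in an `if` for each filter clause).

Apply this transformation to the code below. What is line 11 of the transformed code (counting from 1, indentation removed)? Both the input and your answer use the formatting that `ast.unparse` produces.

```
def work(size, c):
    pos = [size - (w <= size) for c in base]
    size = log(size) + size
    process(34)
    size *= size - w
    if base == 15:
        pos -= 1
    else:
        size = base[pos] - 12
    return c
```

size = base[pos] - 12

Transformed code:
def work(size, c):
    pos = []
    for c in base:
        pos.append(size - (w <= size))
    size = log(size) + size
    process(34)
    size *= size - w
    if base == 15:
        pos -= 1
    else:
        size = base[pos] - 12
    return c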